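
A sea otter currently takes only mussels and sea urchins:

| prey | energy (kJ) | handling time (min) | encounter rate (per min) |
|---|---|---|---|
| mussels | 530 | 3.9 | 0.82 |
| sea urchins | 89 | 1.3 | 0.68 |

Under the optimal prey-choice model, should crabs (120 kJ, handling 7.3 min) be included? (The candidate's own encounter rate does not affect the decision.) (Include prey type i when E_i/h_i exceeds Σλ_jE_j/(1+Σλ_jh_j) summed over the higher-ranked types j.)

Intake rate on the current diet: R = (0.82×530 + 0.68×89) / (1 + 0.82×3.9 + 0.68×1.3) = 495.1/5.082 = 97.43 kJ/min.
crabs: E/h = 120/7.3 = 16.44 kJ/min.
16.44 < 97.43, so adding crabs would lower the average — exclude it.

No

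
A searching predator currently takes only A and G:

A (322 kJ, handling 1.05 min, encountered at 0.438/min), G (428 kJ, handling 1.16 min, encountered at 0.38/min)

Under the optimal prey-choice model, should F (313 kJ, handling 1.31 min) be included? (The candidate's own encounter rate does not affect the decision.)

On A and G alone, R = ΣλE/(1+Σλh) = 303.7/1.901 = 159.8 kJ/min.
F: E/h = 313/1.31 = 238.9 kJ/min.
238.9 > 159.8, so adding F raises the average — include it.

Yes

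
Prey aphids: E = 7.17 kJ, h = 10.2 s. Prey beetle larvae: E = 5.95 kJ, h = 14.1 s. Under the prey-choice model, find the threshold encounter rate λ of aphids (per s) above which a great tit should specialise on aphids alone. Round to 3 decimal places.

Drop beetle larvae once their profitability E₂/h₂ falls below the rate achievable on aphids alone: E₂/h₂ = λE₁/(1 + λh₁).
Solve for λ: λE₁h₂ = E₂(1 + λh₁) → λ(E₁h₂ − E₂h₁) = E₂ → λ = E₂/(E₁h₂ − E₂h₁).
λ = 5.95/(7.17×14.1 − 5.95×10.2) = 5.95/40.41 = 0.1473 per s.

0.147 per s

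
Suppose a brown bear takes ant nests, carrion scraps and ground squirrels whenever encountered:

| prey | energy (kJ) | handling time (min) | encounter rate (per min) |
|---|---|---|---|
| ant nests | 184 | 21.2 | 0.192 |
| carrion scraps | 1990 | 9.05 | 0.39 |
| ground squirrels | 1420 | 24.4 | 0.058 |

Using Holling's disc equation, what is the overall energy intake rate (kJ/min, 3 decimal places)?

R = (0.192×184 + 0.39×1990 + 0.058×1420) / (1 + 0.192×21.2 + 0.39×9.05 + 0.058×24.4) = 893.8/10.02 = 89.24 kJ/min.

89.244 kJ/min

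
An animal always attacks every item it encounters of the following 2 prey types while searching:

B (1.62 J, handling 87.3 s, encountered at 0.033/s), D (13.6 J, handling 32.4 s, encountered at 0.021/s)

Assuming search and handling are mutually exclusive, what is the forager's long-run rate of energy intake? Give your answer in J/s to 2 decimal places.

R = Σλ_iE_i / (1 + Σλ_ih_i)
Numerator: 0.033×1.62 + 0.021×13.6 = 0.3391
Denominator: 1 + 0.033×87.3 + 0.021×32.4 = 4.561
R = 0.3391/4.561 = 0.07433 J/s

0.07 J/s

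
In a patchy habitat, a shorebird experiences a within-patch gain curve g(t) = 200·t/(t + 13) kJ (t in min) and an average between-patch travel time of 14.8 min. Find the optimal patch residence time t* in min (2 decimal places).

13.87 min

Optimal t* satisfies g'(t*) = g(t*)/(T + t*).
g'(t) = 200·13/(t + 13)². Setting 200·13/(t+13)² = 200t/[(t+13)(14.8+t)] gives 13(14.8+t) = t(t+13), so t² = 13×14.8 = 192.4.
t* = √192.4 = 13.87 min.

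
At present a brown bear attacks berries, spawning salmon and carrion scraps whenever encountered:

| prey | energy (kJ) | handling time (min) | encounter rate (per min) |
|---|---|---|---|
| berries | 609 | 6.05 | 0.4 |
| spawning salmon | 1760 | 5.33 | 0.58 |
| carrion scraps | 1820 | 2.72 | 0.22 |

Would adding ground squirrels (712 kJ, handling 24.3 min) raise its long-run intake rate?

Intake rate on the current diet: R = (0.4×609 + 0.58×1760 + 0.22×1820) / (1 + 0.4×6.05 + 0.58×5.33 + 0.22×2.72) = 1665/7.11 = 234.2 kJ/min.
Profitability of ground squirrels: 712/24.3 = 29.3 kJ/min.
Since 29.3 < R, time spent handling ground squirrels is better spent searching.

No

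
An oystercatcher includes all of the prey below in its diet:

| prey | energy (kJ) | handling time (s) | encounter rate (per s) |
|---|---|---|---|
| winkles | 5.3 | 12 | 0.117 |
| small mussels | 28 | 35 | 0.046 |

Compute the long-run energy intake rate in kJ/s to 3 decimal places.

Energy encountered per unit search time: 0.117×5.3 + 0.046×28 = 1.908 kJ/s.
Handling time per unit search time: 0.117×12 + 0.046×35 = 3.014.
Rate = 1.908/(1 + 3.014) = 0.4754 kJ/s.

0.475 kJ/s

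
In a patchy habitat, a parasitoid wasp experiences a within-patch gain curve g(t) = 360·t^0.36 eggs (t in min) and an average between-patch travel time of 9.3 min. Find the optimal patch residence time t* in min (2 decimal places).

5.23 min

Maximise g(t)/(T+t): set derivative to zero → g'(t)(T+t) = g(t).
g'(t) = 0.36·360·t^-0.64. Setting 0.36·360·t^-0.64 = 360·t^0.36/(9.3+t) gives 0.36(9.3+t) = t, so 0.64·t = 0.36×9.3.
t* = 0.36×9.3/0.64 = 5.231 min.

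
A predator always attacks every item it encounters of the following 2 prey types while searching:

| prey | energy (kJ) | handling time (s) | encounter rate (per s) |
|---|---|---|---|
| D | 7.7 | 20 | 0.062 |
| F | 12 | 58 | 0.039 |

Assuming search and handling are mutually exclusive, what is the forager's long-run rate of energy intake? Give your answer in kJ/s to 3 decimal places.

0.210 kJ/s

R = (0.062×7.7 + 0.039×12) / (1 + 0.062×20 + 0.039×58) = 0.9454/4.502 = 0.21 kJ/s.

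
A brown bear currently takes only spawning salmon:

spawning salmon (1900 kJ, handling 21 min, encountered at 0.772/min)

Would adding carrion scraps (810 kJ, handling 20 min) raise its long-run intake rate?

No

Intake rate on the current diet: R = (0.772×1900) / (1 + 0.772×21) = 1467/17.21 = 85.22 kJ/min.
carrion scraps: E/h = 810/20 = 40.5 kJ/min.
Since 40.5 < R, time spent handling carrion scraps is better spent searching.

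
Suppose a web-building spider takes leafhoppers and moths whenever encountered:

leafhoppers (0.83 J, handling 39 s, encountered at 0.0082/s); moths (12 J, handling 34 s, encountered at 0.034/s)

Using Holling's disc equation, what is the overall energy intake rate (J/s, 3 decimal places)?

Energy encountered per unit search time: 0.0082×0.83 + 0.034×12 = 0.4148 J/s.
Handling time per unit search time: 0.0082×39 + 0.034×34 = 1.476.
Rate = 0.4148/(1 + 1.476) = 0.1675 J/s.

0.168 J/s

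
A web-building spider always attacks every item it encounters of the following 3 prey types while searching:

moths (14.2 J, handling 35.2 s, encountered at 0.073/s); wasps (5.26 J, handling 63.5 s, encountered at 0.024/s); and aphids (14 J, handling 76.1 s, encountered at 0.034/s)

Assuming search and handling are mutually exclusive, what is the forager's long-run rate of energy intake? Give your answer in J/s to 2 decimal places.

0.21 J/s

R = (0.073×14.2 + 0.024×5.26 + 0.034×14) / (1 + 0.073×35.2 + 0.024×63.5 + 0.034×76.1) = 1.639/7.681 = 0.2134 J/s.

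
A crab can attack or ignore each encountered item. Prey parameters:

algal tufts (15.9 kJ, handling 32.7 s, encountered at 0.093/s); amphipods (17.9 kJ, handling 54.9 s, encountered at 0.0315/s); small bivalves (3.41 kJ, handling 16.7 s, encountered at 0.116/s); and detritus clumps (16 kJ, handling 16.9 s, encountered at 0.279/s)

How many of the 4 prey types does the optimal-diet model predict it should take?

Profitabilities (E/h, kJ/s): detritus clumps 0.947, algal tufts 0.486, amphipods 0.326, small bivalves 0.204. Add prey in this order while the next type's profitability exceeds the intake rate on those already taken.
Rate on top 1: 0.7811. algal tufts: 0.486 < 0.7811 → exclude; stop.
Optimal diet: detritus clumps — 1 of 4 types.

1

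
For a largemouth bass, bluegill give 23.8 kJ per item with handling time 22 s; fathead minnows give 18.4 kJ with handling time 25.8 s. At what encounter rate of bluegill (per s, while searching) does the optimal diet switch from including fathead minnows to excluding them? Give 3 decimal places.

0.088 per s

Drop fathead minnows once their profitability E₂/h₂ falls below the rate achievable on bluegill alone: E₂/h₂ = λE₁/(1 + λh₁).
Solve for λ: λE₁h₂ = E₂(1 + λh₁) → λ(E₁h₂ − E₂h₁) = E₂ → λ = E₂/(E₁h₂ − E₂h₁).
λ = 18.4/(23.8×25.8 − 18.4×22) = 18.4/209.2 = 0.08794 per s.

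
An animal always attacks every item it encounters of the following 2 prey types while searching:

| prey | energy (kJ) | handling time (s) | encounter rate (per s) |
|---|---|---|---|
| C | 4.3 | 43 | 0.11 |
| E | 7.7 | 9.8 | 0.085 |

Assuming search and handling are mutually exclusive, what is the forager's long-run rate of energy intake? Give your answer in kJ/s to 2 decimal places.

0.17 kJ/s

R = Σλ_iE_i / (1 + Σλ_ih_i)
Numerator: 0.11×4.3 + 0.085×7.7 = 1.127
Denominator: 1 + 0.11×43 + 0.085×9.8 = 6.563
R = 1.127/6.563 = 0.1718 kJ/s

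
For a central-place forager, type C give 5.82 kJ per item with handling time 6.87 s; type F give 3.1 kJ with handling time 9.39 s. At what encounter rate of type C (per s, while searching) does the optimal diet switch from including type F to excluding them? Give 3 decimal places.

0.093 per s

At the threshold, the rate on type C alone equals the profitability of type F: λ·5.82/(1 + λ·6.87) = 3.1/9.39 = 0.3301.
Rearranging, λ(5.82 − 0.3301×6.87) = 0.3301, so λ = 0.3301/3.552 = 0.09295 per s.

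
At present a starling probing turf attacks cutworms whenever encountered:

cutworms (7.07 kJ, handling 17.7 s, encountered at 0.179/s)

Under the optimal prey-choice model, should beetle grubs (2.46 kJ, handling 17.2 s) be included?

On cutworms alone, R = ΣλE/(1+Σλh) = 1.266/4.168 = 0.3036 kJ/s.
beetle grubs: E/h = 2.46/17.2 = 0.143 kJ/s.
0.143 < 0.3036, so adding beetle grubs would lower the average — exclude it.

No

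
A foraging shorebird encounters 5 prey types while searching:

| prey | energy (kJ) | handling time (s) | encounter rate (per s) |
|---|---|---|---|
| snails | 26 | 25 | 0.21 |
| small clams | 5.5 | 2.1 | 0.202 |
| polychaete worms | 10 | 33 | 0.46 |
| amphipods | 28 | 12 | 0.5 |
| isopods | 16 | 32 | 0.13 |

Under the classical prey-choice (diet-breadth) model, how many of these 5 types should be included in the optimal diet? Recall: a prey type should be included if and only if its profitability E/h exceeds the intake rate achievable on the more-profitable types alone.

2

Rank by E/h (kJ/s): small clams 2.62, amphipods 2.33, snails 1.04, isopods 0.5, polychaete worms 0.303. Include each in turn until the next type's E/h falls below the running intake rate.
Rate on top 1: 0.7801. amphipods: 2.33 > 0.7801 → include.
Rate on top 2: 2.035. snails: 1.04 < 2.035 → exclude; stop.
Optimal diet: small clams, amphipods — 2 of 5 types.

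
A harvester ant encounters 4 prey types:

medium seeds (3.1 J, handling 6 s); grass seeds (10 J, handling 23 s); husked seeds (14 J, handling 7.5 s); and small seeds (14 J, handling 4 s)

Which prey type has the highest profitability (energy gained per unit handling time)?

small seeds

In descending order of E/h:
small seeds: 14/4 = 3.5 J/s
husked seeds: 14/7.5 = 1.87 J/s
medium seeds: 3.1/6 = 0.517 J/s
grass seeds: 10/23 = 0.435 J/s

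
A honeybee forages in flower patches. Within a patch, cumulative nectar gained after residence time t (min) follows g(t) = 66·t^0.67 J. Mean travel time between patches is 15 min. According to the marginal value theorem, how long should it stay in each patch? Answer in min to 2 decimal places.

Maximise g(t)/(T+t): set derivative to zero → g'(t)(T+t) = g(t).
g'(t) = 0.67·66·t^-0.33. Setting 0.67·66·t^-0.33 = 66·t^0.67/(15+t) gives 0.67(15+t) = t, so 0.33·t = 0.67×15.
t* = 0.67×15/0.33 = 30.45 min.

30.45 min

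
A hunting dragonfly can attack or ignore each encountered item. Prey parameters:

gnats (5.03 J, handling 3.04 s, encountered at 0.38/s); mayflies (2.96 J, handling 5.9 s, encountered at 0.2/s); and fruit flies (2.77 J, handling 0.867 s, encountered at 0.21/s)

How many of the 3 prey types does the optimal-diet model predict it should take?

E/h in descending order: fruit flies 3.19, gnats 1.65, mayflies 0.502 J/s. The optimal diet is the largest prefix of this list for which every included type satisfies E_i/h_i > R on the types above it.
Rate on top 1: 0.4921. gnats: 1.65 > 0.4921 → include.
Rate on top 2: 1.067. mayflies: 0.502 < 1.067 → exclude; stop.
Optimal diet: fruit flies, gnats — 2 of 3 types.

2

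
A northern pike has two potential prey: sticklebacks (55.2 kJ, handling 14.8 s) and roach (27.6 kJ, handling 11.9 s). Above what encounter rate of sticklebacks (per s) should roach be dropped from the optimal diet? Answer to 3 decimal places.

The zero-one rule: include roach iff E₂/h₂ > λE₁/(1+λh₁). Equality gives the switch point.
λE₁h₂ = E₂ + λE₂h₁ ⇒ λ = E₂/(E₁h₂ − E₂h₁) = 27.6/(656.9 − 408.5) = 0.1111 per s.

0.111 per s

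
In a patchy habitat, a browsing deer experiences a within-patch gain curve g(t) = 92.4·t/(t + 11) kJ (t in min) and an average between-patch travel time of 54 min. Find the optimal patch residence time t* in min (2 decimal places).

Optimal t* satisfies g'(t*) = g(t*)/(T + t*).
g'(t) = 92.4·11/(t + 11)². Setting 92.4·11/(t+11)² = 92.4t/[(t+11)(54+t)] gives 11(54+t) = t(t+11), so t² = 11×54 = 594.
t* = √594 = 24.37 min.

24.37 min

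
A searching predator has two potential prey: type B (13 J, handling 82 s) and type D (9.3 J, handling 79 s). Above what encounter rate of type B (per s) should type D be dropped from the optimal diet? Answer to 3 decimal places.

0.035 per s

At the threshold, the rate on type B alone equals the profitability of type D: λ·13/(1 + λ·82) = 9.3/79 = 0.1177.
Rearranging, λ(13 − 0.1177×82) = 0.1177, so λ = 0.1177/3.347 = 0.03517 per s.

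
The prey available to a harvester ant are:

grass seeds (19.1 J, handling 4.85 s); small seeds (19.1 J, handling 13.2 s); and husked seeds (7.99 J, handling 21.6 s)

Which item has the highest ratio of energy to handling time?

grass seeds

In descending order of E/h:
grass seeds: 19.1/4.85 = 3.94 J/s
small seeds: 19.1/13.2 = 1.45 J/s
husked seeds: 7.99/21.6 = 0.37 J/s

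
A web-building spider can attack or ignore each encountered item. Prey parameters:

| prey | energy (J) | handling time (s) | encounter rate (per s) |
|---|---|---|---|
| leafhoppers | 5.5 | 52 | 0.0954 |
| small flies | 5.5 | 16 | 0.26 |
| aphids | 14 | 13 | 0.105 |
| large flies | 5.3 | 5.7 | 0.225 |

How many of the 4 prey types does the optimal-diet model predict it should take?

E/h in descending order: aphids 1.08, large flies 0.93, small flies 0.344, leafhoppers 0.106 J/s. The optimal diet is the largest prefix of this list for which every included type satisfies E_i/h_i > R on the types above it.
Rate on top 1: 0.6216. large flies: 0.93 > 0.6216 → include.
Rate on top 2: 0.73. small flies: 0.344 < 0.73 → exclude; stop.
Optimal diet: aphids, large flies — 2 of 4 types.

2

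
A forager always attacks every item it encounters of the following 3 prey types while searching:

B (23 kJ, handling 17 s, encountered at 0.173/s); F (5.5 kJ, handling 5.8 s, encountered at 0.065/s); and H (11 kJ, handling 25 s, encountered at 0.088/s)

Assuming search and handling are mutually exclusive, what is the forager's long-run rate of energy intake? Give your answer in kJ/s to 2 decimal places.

R = (0.173×23 + 0.065×5.5 + 0.088×11) / (1 + 0.173×17 + 0.065×5.8 + 0.088×25) = 5.304/6.518 = 0.8138 kJ/s.

0.81 kJ/s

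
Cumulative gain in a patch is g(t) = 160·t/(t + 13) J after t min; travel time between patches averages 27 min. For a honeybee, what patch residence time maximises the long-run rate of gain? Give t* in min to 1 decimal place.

18.7 min

By the marginal value theorem, leave when the instantaneous gain rate g'(t) equals the habitat-wide average g(t)/(T + t).
g'(t) = 160·13/(t + 13)². Setting 160·13/(t+13)² = 160t/[(t+13)(27+t)] gives 13(27+t) = t(t+13), so t² = 13×27 = 351.
t* = √351 = 18.73 min.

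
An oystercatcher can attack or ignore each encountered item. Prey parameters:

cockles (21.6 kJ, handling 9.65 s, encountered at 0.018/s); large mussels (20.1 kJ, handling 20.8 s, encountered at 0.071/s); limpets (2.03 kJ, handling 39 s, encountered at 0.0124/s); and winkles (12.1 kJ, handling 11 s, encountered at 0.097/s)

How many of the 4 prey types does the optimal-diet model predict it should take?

Profitabilities (E/h, kJ/s): cockles 2.24, winkles 1.1, large mussels 0.966, limpets 0.0521. Add prey in this order while the next type's profitability exceeds the intake rate on those already taken.
Rate on top 1: 0.3313. winkles: 1.1 > 0.3313 → include.
Rate on top 2: 0.6973. large mussels: 0.966 > 0.6973 → include.
Rate on top 3: 0.8042. limpets: 0.0521 < 0.8042 → exclude; stop.
Optimal diet: cockles, winkles, large mussels — 3 of 4 types.

3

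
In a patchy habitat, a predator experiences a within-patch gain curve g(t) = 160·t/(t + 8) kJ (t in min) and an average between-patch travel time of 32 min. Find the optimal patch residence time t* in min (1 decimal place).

16.0 min

Maximise g(t)/(T+t): set derivative to zero → g'(t)(T+t) = g(t).
g'(t) = 160·8/(t + 8)². Setting 160·8/(t+8)² = 160t/[(t+8)(32+t)] gives 8(32+t) = t(t+8), so t² = 8×32 = 256.
t* = √256 = 16 min.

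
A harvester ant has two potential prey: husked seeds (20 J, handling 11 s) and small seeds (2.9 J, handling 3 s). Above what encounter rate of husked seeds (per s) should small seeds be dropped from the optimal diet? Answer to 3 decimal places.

At the threshold, the rate on husked seeds alone equals the profitability of small seeds: λ·20/(1 + λ·11) = 2.9/3 = 0.9667.
Rearranging, λ(20 − 0.9667×11) = 0.9667, so λ = 0.9667/9.367 = 0.1032 per s.

0.103 per s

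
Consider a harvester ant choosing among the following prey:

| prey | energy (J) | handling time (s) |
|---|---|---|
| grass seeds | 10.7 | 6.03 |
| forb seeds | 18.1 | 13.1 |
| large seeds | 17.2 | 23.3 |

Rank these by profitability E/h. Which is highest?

In descending order of E/h:
grass seeds: 10.7/6.03 = 1.77 J/s
forb seeds: 18.1/13.1 = 1.38 J/s
large seeds: 17.2/23.3 = 0.738 J/s

grass seeds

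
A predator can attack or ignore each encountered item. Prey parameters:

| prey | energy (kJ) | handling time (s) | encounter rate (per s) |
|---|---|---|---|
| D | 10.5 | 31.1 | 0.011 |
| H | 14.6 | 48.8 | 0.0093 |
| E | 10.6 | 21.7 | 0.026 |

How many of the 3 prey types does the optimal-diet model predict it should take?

3

Profitabilities (E/h, kJ/s): E 0.488, D 0.338, H 0.299. Add prey in this order while the next type's profitability exceeds the intake rate on those already taken.
Rate on top 1: 0.1762. D: 0.338 > 0.1762 → include.
Rate on top 2: 0.2052. H: 0.299 > 0.2052 → include.
Optimal diet: E, D, H — 3 of 3 types.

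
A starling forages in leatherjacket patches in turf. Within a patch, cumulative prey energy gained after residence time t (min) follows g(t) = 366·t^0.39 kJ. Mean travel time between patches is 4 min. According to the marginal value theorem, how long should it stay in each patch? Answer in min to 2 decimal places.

2.56 min

Optimal t* satisfies g'(t*) = g(t*)/(T + t*).
g'(t) = 0.39·366·t^-0.61. Setting 0.39·366·t^-0.61 = 366·t^0.39/(4+t) gives 0.39(4+t) = t, so 0.61·t = 0.39×4.
t* = 0.39×4/0.61 = 2.557 min.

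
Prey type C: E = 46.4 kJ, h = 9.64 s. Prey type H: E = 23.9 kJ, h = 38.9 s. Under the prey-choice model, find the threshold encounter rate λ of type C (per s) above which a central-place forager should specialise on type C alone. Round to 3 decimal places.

0.015 per s

At the threshold, the rate on type C alone equals the profitability of type H: λ·46.4/(1 + λ·9.64) = 23.9/38.9 = 0.6144.
Rearranging, λ(46.4 − 0.6144×9.64) = 0.6144, so λ = 0.6144/40.48 = 0.01518 per s.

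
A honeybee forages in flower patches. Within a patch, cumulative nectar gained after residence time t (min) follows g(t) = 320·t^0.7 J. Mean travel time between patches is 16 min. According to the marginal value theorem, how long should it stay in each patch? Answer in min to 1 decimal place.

By the marginal value theorem, leave when the instantaneous gain rate g'(t) equals the habitat-wide average g(t)/(T + t).
g'(t) = 0.7·320·t^-0.3. Setting 0.7·320·t^-0.3 = 320·t^0.7/(16+t) gives 0.7(16+t) = t, so 0.30·t = 0.7×16.
t* = 0.7×16/0.30 = 37.33 min.

37.3 min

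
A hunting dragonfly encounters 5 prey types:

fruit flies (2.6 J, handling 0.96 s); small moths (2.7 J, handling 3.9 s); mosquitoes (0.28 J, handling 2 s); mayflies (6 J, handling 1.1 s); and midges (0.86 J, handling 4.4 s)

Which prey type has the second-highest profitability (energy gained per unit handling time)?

fruit flies

Profitability E/h (J/s): fruit flies = 2.6/0.96 = 2.71, small moths = 2.7/3.9 = 0.692, mosquitoes = 0.28/2 = 0.14, mayflies = 6/1.1 = 5.45, midges = 0.86/4.4 = 0.195.
Ranked: mayflies > fruit flies > small moths > midges > mosquitoes.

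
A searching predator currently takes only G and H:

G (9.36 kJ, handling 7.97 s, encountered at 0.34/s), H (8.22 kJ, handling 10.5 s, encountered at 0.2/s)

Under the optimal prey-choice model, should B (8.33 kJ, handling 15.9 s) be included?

No

Intake rate on the current diet: R = (0.34×9.36 + 0.2×8.22) / (1 + 0.34×7.97 + 0.2×10.5) = 4.826/5.81 = 0.8307 kJ/s.
B: E/h = 8.33/15.9 = 0.5239 kJ/s.
Since 0.5239 < R, time spent handling B is better spent searching.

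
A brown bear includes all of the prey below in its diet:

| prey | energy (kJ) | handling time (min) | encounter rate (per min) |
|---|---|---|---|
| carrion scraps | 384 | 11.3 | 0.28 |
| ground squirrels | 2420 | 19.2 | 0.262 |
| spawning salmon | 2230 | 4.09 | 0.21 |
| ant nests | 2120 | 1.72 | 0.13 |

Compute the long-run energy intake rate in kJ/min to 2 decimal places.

R = (0.28×384 + 0.262×2420 + 0.21×2230 + 0.13×2120) / (1 + 0.28×11.3 + 0.262×19.2 + 0.21×4.09 + 0.13×1.72) = 1485/10.28 = 144.5 kJ/min.

144.54 kJ/min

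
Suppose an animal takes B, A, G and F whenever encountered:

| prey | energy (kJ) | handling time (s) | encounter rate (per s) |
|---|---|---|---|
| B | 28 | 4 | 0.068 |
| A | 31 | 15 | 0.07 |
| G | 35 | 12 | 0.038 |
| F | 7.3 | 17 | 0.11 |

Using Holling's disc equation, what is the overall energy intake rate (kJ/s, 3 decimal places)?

R = (0.068×28 + 0.07×31 + 0.038×35 + 0.11×7.3) / (1 + 0.068×4 + 0.07×15 + 0.038×12 + 0.11×17) = 6.207/4.648 = 1.335 kJ/s.

1.335 kJ/s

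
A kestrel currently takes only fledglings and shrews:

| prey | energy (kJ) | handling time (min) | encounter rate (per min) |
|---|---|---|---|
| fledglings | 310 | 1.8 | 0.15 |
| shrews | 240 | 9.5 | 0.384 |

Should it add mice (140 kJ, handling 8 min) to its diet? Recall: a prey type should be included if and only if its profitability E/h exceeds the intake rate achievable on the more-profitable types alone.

No

Intake rate on the current diet: R = (0.15×310 + 0.384×240) / (1 + 0.15×1.8 + 0.384×9.5) = 138.7/4.918 = 28.19 kJ/min.
mice: E/h = 140/8 = 17.5 kJ/min.
17.5 < 28.19, so adding mice would lower the average — exclude it.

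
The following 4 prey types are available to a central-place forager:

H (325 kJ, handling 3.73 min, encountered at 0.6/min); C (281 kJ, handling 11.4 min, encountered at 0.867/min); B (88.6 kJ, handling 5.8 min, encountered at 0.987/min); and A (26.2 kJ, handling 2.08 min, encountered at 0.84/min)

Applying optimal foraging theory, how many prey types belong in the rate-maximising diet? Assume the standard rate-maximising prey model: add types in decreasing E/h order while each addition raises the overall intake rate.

1

Rank by E/h (kJ/min): H 87.1, C 24.6, B 15.3, A 12.6. Include each in turn until the next type's E/h falls below the running intake rate.
Rate on top 1: 60.22. C: 24.6 < 60.22 → exclude; stop.
Optimal diet: H — 1 of 4 types.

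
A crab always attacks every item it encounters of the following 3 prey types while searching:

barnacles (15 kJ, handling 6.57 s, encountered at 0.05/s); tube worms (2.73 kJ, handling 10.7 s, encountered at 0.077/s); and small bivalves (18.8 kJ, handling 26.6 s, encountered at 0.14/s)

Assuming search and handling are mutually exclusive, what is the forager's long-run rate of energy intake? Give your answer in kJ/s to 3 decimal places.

R = Σλ_iE_i / (1 + Σλ_ih_i)
Numerator: 0.05×15 + 0.077×2.73 + 0.14×18.8 = 3.592
Denominator: 1 + 0.05×6.57 + 0.077×10.7 + 0.14×26.6 = 5.876
R = 3.592/5.876 = 0.6113 kJ/s

0.611 kJ/s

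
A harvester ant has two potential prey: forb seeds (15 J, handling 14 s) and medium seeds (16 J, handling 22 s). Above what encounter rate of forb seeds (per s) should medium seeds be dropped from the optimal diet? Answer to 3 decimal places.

0.151 per s

Drop medium seeds once their profitability E₂/h₂ falls below the rate achievable on forb seeds alone: E₂/h₂ = λE₁/(1 + λh₁).
Solve for λ: λE₁h₂ = E₂(1 + λh₁) → λ(E₁h₂ − E₂h₁) = E₂ → λ = E₂/(E₁h₂ − E₂h₁).
λ = 16/(15×22 − 16×14) = 16/106 = 0.1509 per s.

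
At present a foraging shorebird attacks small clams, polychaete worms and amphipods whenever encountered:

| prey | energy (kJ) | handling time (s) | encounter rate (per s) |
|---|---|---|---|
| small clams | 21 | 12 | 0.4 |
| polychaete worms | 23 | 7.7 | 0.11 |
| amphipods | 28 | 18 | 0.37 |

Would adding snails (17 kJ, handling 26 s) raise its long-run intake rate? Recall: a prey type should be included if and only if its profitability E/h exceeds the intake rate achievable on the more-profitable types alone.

No

Current rate: (0.4×21 + 0.11×23 + 0.37×28)/(1 + 0.4×12 + 0.11×7.7 + 0.37×18) = 1.6 kJ/s.
Profitability of snails: 17/26 = 0.6538 kJ/s.
Since 0.6538 < R, time spent handling snails is better spent searching.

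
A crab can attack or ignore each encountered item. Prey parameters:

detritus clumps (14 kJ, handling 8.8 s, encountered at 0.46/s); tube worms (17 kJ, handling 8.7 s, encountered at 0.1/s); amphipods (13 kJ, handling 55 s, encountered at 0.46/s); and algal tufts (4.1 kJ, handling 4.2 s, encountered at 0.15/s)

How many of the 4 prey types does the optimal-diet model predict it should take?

Profitabilities (E/h, kJ/s): tube worms 1.95, detritus clumps 1.59, algal tufts 0.976, amphipods 0.236. Add prey in this order while the next type's profitability exceeds the intake rate on those already taken.
Rate on top 1: 0.9091. detritus clumps: 1.59 > 0.9091 → include.
Rate on top 2: 1.375. algal tufts: 0.976 < 1.375 → exclude; stop.
Optimal diet: tube worms, detritus clumps — 2 of 4 types.

2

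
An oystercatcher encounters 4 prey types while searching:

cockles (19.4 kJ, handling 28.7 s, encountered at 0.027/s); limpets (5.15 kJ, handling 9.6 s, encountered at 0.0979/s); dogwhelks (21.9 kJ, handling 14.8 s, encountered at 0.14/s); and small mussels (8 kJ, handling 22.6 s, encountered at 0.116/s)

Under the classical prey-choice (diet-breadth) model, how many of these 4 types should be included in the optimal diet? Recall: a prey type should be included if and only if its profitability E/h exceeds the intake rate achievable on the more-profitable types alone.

1

E/h in descending order: dogwhelks 1.48, cockles 0.676, limpets 0.536, small mussels 0.354 kJ/s. The optimal diet is the largest prefix of this list for which every included type satisfies E_i/h_i > R on the types above it.
Rate on top 1: 0.998. cockles: 0.676 < 0.998 → exclude; stop.
Optimal diet: dogwhelks — 1 of 4 types.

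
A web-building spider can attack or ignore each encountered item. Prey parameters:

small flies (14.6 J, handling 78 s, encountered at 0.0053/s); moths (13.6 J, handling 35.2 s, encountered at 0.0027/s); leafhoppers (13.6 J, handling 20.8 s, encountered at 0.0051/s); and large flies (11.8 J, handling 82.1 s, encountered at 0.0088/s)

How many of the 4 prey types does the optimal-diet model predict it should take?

Rank by E/h (J/s): leafhoppers 0.654, moths 0.386, small flies 0.187, large flies 0.144. Include each in turn until the next type's E/h falls below the running intake rate.
Rate on top 1: 0.06271. moths: 0.386 > 0.06271 → include.
Rate on top 2: 0.08832. small flies: 0.187 > 0.08832 → include.
Rate on top 3: 0.1136. large flies: 0.144 > 0.1136 → include.
Optimal diet: leafhoppers, moths, small flies, large flies — 4 of 4 types.

4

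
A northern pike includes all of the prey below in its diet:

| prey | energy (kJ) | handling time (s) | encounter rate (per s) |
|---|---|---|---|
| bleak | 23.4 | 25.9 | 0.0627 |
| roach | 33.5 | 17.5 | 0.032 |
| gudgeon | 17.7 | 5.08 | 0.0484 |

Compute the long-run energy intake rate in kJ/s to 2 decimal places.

R = (0.0627×23.4 + 0.032×33.5 + 0.0484×17.7) / (1 + 0.0627×25.9 + 0.032×17.5 + 0.0484×5.08) = 3.396/3.43 = 0.9901 kJ/s.

0.99 kJ/s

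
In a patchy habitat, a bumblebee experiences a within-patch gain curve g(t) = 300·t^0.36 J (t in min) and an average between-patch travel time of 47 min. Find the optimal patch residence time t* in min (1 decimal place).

26.4 min

Maximise g(t)/(T+t): set derivative to zero → g'(t)(T+t) = g(t).
g'(t) = 0.36·300·t^-0.64. Setting 0.36·300·t^-0.64 = 300·t^0.36/(47+t) gives 0.36(47+t) = t, so 0.64·t = 0.36×47.
t* = 0.36×47/0.64 = 26.44 min.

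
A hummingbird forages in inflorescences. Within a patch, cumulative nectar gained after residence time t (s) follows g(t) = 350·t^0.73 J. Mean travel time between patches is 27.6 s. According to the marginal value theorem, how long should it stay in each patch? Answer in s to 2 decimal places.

Maximise g(t)/(T+t): set derivative to zero → g'(t)(T+t) = g(t).
g'(t) = 0.73·350·t^-0.27. Setting 0.73·350·t^-0.27 = 350·t^0.73/(27.6+t) gives 0.73(27.6+t) = t, so 0.27·t = 0.73×27.6.
t* = 0.73×27.6/0.27 = 74.62 s.

74.62 s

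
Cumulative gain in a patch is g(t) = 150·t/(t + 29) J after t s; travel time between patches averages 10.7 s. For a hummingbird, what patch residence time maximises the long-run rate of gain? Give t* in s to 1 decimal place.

17.6 s

Maximise g(t)/(T+t): set derivative to zero → g'(t)(T+t) = g(t).
g'(t) = 150·29/(t + 29)². Setting 150·29/(t+29)² = 150t/[(t+29)(10.7+t)] gives 29(10.7+t) = t(t+29), so t² = 29×10.7 = 310.3.
t* = √310.3 = 17.62 s.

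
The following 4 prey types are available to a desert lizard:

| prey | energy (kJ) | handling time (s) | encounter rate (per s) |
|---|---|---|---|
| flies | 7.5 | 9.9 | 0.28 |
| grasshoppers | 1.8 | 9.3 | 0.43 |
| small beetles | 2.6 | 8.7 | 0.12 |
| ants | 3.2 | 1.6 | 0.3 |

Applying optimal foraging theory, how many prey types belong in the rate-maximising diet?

Rank by E/h (kJ/s): ants 2, flies 0.758, small beetles 0.299, grasshoppers 0.194. Include each in turn until the next type's E/h falls below the running intake rate.
Rate on top 1: 0.6486. flies: 0.758 > 0.6486 → include.
Rate on top 2: 0.7197. small beetles: 0.299 < 0.7197 → exclude; stop.
Optimal diet: ants, flies — 2 of 4 types.

2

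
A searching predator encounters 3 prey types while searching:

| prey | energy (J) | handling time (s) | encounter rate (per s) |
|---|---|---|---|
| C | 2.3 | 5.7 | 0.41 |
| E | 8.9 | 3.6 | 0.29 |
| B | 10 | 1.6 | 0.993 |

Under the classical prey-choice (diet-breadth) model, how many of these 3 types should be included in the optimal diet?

1

Profitabilities (E/h, J/s): B 6.25, E 2.47, C 0.404. Add prey in this order while the next type's profitability exceeds the intake rate on those already taken.
Rate on top 1: 3.836. E: 2.47 < 3.836 → exclude; stop.
Optimal diet: B — 1 of 3 types.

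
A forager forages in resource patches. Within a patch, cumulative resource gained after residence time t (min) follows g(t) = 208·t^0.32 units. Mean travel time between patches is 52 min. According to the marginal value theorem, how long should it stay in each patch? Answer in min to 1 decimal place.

24.5 min

Optimal t* satisfies g'(t*) = g(t*)/(T + t*).
g'(t) = 0.32·208·t^-0.68. Setting 0.32·208·t^-0.68 = 208·t^0.32/(52+t) gives 0.32(52+t) = t, so 0.68·t = 0.32×52.
t* = 0.32×52/0.68 = 24.47 min.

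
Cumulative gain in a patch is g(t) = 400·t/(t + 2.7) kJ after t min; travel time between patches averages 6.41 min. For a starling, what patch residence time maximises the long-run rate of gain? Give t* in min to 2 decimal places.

Maximise g(t)/(T+t): set derivative to zero → g'(t)(T+t) = g(t).
g'(t) = 400·2.7/(t + 2.7)². Setting 400·2.7/(t+2.7)² = 400t/[(t+2.7)(6.41+t)] gives 2.7(6.41+t) = t(t+2.7), so t² = 2.7×6.41 = 17.31.
t* = √17.31 = 4.16 min.

4.16 min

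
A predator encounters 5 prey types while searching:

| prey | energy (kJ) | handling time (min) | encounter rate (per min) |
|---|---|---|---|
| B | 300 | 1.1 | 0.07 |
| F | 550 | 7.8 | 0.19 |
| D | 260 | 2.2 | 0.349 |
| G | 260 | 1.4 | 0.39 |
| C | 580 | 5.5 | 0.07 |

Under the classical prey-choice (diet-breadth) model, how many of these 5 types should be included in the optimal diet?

E/h in descending order: B 273, G 186, D 118, C 105, F 70.5 kJ/min. The optimal diet is the largest prefix of this list for which every included type satisfies E_i/h_i > R on the types above it.
Rate on top 1: 19.5. G: 186 > 19.5 → include.
Rate on top 2: 75.42. D: 118 > 75.42 → include.
Rate on top 3: 89.15. C: 105 > 89.15 → include.
Rate on top 4: 91.41. F: 70.5 < 91.41 → exclude; stop.
Optimal diet: B, G, D, C — 4 of 5 types.

4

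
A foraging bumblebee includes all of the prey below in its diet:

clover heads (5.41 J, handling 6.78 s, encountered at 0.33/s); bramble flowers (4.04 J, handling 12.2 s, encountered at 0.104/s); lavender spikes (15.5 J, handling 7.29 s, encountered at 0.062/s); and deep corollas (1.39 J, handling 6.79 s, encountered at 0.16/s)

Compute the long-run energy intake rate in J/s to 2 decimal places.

R = (0.33×5.41 + 0.104×4.04 + 0.062×15.5 + 0.16×1.39) / (1 + 0.33×6.78 + 0.104×12.2 + 0.062×7.29 + 0.16×6.79) = 3.389/6.045 = 0.5606 J/s.

0.56 J/s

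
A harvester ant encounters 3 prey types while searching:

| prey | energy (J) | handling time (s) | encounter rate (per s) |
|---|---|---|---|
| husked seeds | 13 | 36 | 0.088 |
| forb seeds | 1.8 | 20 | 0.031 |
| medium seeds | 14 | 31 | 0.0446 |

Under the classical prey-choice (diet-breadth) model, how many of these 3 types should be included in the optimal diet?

2

Rank by E/h (J/s): medium seeds 0.452, husked seeds 0.361, forb seeds 0.09. Include each in turn until the next type's E/h falls below the running intake rate.
Rate on top 1: 0.2621. husked seeds: 0.361 > 0.2621 → include.
Rate on top 2: 0.3186. forb seeds: 0.09 < 0.3186 → exclude; stop.
Optimal diet: medium seeds, husked seeds — 2 of 3 types.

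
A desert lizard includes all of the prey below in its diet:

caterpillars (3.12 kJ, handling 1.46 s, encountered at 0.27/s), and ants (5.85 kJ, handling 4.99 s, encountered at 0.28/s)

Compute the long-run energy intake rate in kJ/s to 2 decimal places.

Energy encountered per unit search time: 0.27×3.12 + 0.28×5.85 = 2.48 kJ/s.
Handling time per unit search time: 0.27×1.46 + 0.28×4.99 = 1.791.
Rate = 2.48/(1 + 1.791) = 0.8886 kJ/s.

0.89 kJ/s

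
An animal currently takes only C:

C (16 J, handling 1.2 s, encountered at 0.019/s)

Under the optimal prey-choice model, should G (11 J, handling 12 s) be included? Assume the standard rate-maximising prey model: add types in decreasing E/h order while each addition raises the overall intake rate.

Intake rate on the current diet: R = (0.019×16) / (1 + 0.019×1.2) = 0.304/1.023 = 0.2972 J/s.
G: E/h = 11/12 = 0.9167 J/s.
0.9167 > 0.2972, so adding G raises the average — include it.

Yes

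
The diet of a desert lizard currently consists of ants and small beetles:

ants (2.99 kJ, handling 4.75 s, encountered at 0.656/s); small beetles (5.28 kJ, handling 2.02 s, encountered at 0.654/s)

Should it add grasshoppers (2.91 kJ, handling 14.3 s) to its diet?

Current rate: (0.656×2.99 + 0.654×5.28)/(1 + 0.656×4.75 + 0.654×2.02) = 0.9959 kJ/s.
grasshoppers: E/h = 2.91/14.3 = 0.2035 kJ/s.
0.2035 < 0.9959, so adding grasshoppers would lower the average — exclude it.

No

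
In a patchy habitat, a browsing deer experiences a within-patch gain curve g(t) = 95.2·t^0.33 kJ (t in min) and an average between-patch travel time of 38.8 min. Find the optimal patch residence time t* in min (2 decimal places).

19.11 min

By the marginal value theorem, leave when the instantaneous gain rate g'(t) equals the habitat-wide average g(t)/(T + t).
g'(t) = 0.33·95.2·t^-0.67. Setting 0.33·95.2·t^-0.67 = 95.2·t^0.33/(38.8+t) gives 0.33(38.8+t) = t, so 0.67·t = 0.33×38.8.
t* = 0.33×38.8/0.67 = 19.11 min.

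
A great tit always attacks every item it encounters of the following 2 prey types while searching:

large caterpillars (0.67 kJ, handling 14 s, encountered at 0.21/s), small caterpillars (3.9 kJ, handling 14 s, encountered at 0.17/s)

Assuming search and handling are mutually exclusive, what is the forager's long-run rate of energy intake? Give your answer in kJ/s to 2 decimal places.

0.13 kJ/s

R = Σλ_iE_i / (1 + Σλ_ih_i)
Numerator: 0.21×0.67 + 0.17×3.9 = 0.8037
Denominator: 1 + 0.21×14 + 0.17×14 = 6.32
R = 0.8037/6.32 = 0.1272 kJ/s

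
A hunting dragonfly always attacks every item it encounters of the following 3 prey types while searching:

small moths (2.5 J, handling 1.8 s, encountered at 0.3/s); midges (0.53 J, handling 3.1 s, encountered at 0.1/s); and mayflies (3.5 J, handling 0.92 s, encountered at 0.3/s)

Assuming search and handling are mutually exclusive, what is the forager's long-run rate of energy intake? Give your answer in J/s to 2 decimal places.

0.87 J/s

R = (0.3×2.5 + 0.1×0.53 + 0.3×3.5) / (1 + 0.3×1.8 + 0.1×3.1 + 0.3×0.92) = 1.853/2.126 = 0.8716 J/s.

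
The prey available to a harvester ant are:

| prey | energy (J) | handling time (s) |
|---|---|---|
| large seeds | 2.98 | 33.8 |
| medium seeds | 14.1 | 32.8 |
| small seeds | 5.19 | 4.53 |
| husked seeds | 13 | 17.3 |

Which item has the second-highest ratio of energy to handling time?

husked seeds

In descending order of E/h:
small seeds: 5.19/4.53 = 1.15 J/s
husked seeds: 13/17.3 = 0.751 J/s
medium seeds: 14.1/32.8 = 0.43 J/s
large seeds: 2.98/33.8 = 0.0882 J/s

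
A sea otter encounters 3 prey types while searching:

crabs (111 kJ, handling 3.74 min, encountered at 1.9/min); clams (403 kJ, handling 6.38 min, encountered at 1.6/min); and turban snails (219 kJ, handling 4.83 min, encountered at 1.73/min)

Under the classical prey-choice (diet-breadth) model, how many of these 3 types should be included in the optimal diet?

1

E/h in descending order: clams 63.2, turban snails 45.3, crabs 29.7 kJ/min. The optimal diet is the largest prefix of this list for which every included type satisfies E_i/h_i > R on the types above it.
Rate on top 1: 57.53. turban snails: 45.3 < 57.53 → exclude; stop.
Optimal diet: clams — 1 of 3 types.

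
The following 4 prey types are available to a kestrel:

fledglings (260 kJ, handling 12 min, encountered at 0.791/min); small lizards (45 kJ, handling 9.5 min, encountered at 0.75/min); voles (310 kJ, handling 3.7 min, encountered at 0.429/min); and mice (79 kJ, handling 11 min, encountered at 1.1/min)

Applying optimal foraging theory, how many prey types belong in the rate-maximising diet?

1

Profitabilities (E/h, kJ/min): voles 83.8, fledglings 21.7, mice 7.18, small lizards 4.74. Add prey in this order while the next type's profitability exceeds the intake rate on those already taken.
Rate on top 1: 51.4. fledglings: 21.7 < 51.4 → exclude; stop.
Optimal diet: voles — 1 of 4 types.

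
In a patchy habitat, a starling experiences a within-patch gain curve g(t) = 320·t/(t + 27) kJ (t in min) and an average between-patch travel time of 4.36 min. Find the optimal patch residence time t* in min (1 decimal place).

By the marginal value theorem, leave when the instantaneous gain rate g'(t) equals the habitat-wide average g(t)/(T + t).
g'(t) = 320·27/(t + 27)². Setting 320·27/(t+27)² = 320t/[(t+27)(4.36+t)] gives 27(4.36+t) = t(t+27), so t² = 27×4.36 = 117.7.
t* = √117.7 = 10.85 min.

10.8 min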